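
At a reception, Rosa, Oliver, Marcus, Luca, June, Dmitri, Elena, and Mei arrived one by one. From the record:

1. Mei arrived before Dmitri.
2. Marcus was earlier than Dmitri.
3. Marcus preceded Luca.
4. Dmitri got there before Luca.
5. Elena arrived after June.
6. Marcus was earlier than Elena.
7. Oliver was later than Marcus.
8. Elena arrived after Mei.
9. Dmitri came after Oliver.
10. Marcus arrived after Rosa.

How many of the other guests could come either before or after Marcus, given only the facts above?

Forced before Marcus: Rosa; forced after Marcus: Dmitri, Elena, Luca, and Oliver.
That leaves June and Mei with no forced order relative to Marcus — 2.

2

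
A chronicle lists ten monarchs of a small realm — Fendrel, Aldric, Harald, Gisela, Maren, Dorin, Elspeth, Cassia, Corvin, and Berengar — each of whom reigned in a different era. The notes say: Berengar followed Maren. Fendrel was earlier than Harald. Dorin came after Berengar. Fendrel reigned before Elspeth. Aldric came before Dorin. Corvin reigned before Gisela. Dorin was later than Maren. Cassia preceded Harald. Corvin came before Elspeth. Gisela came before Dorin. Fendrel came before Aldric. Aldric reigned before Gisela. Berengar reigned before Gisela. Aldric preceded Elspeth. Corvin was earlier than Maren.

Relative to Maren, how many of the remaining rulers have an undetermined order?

5

Forced before Maren: Corvin; forced after Maren: Berengar, Dorin, and Gisela.
That leaves Aldric, Cassia, Elspeth, Fendrel, and Harald with no forced order relative to Maren — 5.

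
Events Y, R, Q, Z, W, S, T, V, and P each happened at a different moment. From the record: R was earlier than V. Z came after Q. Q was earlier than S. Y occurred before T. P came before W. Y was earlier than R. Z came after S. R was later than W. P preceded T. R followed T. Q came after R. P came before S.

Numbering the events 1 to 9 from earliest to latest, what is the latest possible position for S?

S must come before Z — 1 event forced after it.
Everything else can be placed before S in some valid order, so S can sit as late as position 9 − 1 = 8.

8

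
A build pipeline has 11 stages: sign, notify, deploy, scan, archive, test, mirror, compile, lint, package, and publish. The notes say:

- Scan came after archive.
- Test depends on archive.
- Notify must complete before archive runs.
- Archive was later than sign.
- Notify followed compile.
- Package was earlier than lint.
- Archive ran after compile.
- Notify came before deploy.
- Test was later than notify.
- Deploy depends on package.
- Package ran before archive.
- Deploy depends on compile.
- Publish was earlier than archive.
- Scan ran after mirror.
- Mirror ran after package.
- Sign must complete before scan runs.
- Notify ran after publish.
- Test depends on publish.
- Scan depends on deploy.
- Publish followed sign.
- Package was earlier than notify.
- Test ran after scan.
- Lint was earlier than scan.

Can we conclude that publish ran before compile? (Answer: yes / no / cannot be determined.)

No chain of stated constraints runs from publish to compile, and none runs from compile to publish either.
So the relative order of publish and compile is not fixed by the given facts.

cannot be determined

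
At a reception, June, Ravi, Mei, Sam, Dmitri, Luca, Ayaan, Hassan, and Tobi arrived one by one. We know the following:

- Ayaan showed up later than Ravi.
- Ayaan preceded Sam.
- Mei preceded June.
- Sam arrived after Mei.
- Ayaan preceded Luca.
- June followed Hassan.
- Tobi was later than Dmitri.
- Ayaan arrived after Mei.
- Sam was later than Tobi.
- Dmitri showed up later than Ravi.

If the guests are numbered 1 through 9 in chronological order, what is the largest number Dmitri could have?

Dmitri must come before Sam and Tobi — 2 guests forced after them.
Everything else can be placed before Dmitri in some valid order, so Dmitri can sit as late as position 9 − 2 = 7.

7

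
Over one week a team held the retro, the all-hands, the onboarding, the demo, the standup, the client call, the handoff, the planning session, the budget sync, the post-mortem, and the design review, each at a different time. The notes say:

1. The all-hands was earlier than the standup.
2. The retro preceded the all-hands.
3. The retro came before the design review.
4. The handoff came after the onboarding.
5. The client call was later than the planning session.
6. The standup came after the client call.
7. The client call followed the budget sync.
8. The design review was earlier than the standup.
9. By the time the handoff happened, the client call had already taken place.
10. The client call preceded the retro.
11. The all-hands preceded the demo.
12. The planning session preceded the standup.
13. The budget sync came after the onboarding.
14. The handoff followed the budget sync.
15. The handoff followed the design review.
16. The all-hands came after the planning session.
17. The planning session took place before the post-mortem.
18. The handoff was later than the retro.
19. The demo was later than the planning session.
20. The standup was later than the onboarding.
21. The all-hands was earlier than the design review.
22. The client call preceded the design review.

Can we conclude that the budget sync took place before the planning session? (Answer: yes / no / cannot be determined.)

No chain of stated constraints runs from the budget sync to the planning session, and none runs from the planning session to the budget sync either.
So the relative order of the budget sync and the planning session is not fixed by the given facts.

cannot be determined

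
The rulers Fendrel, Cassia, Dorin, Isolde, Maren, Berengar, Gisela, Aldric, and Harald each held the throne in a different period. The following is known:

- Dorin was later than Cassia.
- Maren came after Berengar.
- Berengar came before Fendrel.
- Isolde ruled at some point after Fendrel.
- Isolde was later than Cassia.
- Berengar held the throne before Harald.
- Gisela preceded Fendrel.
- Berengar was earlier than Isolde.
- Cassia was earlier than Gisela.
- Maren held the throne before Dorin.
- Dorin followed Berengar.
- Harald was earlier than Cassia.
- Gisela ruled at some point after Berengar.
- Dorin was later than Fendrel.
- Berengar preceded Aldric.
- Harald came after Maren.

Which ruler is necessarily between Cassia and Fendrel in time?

Tracing the constraints gives Cassia → Gisela → Fendrel, so Gisela sits after Cassia and before Fendrel.
No other ruler is forced both after Cassia and before Fendrel.

Gisela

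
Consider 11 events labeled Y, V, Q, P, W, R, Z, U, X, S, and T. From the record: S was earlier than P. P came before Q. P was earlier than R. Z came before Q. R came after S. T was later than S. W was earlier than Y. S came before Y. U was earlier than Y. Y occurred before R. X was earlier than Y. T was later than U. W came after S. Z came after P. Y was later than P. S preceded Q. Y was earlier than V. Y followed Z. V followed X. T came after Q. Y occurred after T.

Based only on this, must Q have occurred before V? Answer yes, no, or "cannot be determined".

yes

Chain the constraints: Q → T → Y → V. Each link is directly stated, so Q comes before V.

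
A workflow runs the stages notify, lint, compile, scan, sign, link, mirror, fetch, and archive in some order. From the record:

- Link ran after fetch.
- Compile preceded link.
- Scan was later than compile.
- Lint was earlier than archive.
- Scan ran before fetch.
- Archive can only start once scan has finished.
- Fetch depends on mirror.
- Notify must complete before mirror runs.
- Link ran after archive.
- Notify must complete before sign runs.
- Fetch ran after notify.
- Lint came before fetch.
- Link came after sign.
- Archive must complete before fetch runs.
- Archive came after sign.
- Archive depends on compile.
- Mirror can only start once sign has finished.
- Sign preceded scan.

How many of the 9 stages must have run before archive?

Directly stated before archive: compile, lint, scan, and sign.
Notify reaches archive via notify → sign → archive.
That's compile, lint, notify, scan, and sign — 5 in all.

5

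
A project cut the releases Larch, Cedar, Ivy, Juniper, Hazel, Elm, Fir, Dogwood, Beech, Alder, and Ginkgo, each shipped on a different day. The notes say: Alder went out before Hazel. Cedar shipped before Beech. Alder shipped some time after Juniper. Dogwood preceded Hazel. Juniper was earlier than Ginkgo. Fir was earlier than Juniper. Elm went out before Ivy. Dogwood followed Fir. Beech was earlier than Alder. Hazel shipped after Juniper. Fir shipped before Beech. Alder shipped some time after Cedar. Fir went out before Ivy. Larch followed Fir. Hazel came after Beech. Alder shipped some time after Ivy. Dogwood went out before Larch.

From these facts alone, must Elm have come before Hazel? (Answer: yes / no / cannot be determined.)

yes

Chain the constraints: Elm → Ivy → Alder → Hazel. Each link is directly stated, so Elm comes before Hazel.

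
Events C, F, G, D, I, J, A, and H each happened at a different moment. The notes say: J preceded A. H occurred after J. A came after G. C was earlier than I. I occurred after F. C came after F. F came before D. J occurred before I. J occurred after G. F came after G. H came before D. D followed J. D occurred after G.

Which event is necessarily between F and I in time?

C

Tracing the constraints gives F → C → I, so C sits after F and before I.
No other event is forced both after F and before I.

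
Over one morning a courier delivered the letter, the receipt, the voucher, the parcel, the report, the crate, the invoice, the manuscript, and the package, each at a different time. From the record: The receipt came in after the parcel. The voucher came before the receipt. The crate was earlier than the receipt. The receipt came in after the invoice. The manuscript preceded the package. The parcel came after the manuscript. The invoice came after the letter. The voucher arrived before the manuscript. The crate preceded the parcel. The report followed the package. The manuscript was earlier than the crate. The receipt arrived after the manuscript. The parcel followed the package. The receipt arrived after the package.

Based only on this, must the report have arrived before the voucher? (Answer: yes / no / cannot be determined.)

no

Tracing the constraints gives the voucher → the manuscript → the package → the report, so the voucher must come before the report.
That means the report cannot be before the voucher.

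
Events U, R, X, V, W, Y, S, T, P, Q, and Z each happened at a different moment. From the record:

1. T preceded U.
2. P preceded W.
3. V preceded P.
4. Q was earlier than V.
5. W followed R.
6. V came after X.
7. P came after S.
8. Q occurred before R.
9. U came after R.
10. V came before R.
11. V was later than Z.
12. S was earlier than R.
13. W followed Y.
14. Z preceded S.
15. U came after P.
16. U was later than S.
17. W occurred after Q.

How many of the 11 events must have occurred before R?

5

Directly stated before R: Q, S, and V.
X reaches R via X → V → R.
Z reaches R via Z → V → R.
That's Q, S, V, X, and Z — 5 in all.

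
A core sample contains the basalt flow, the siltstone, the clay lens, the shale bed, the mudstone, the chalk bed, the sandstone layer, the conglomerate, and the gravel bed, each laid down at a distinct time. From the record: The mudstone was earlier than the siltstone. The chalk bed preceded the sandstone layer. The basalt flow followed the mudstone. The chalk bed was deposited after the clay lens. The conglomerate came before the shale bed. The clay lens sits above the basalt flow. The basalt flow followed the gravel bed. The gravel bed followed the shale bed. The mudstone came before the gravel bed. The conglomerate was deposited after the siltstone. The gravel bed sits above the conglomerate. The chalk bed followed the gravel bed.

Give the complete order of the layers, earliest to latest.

The constraints fix every adjacent pair, so only one ordering works:
the mudstone → the siltstone → the conglomerate → the shale bed → the gravel bed → the basalt flow → the clay lens → the chalk bed → the sandstone layer.

the mudstone, the siltstone, the conglomerate, the shale bed, the gravel bed, the basalt flow, the clay lens, the chalk bed, the sandstone layer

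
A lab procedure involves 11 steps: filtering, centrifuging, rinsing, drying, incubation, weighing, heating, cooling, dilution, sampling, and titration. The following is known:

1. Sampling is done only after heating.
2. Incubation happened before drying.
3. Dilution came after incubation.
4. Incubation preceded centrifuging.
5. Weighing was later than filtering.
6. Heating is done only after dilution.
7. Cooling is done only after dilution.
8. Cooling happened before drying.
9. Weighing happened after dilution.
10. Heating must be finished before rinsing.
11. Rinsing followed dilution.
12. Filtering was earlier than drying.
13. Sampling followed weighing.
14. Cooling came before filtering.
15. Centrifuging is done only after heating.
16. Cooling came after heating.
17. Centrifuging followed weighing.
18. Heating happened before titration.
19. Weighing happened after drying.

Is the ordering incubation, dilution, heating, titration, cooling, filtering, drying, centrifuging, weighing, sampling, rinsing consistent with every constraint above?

The constraints require weighing before centrifuging, but in the proposed sequence centrifuging appears ahead of weighing. That one violation is enough.

no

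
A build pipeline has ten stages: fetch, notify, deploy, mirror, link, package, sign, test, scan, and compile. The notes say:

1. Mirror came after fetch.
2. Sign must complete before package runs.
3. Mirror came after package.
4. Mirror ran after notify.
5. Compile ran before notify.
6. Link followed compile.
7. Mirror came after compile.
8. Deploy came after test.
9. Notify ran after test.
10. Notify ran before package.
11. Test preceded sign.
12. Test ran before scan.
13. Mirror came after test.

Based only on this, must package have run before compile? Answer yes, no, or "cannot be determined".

Tracing the constraints gives compile → notify → package, so compile must come before package.
That means package cannot be before compile.

no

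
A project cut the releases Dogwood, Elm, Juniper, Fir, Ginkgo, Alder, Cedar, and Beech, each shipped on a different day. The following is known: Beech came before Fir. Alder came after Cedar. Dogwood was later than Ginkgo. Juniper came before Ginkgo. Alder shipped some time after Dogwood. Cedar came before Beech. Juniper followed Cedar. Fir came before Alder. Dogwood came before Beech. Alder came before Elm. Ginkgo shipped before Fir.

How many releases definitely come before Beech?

Directly stated before Beech: Cedar and Dogwood.
Ginkgo reaches Beech via Ginkgo → Dogwood → Beech.
Juniper reaches Beech via Juniper → Ginkgo → Dogwood → Beech.
No chain forces Alder (or any of the others) ahead of Beech.
That's Cedar, Dogwood, Ginkgo, and Juniper — 4 in all.

4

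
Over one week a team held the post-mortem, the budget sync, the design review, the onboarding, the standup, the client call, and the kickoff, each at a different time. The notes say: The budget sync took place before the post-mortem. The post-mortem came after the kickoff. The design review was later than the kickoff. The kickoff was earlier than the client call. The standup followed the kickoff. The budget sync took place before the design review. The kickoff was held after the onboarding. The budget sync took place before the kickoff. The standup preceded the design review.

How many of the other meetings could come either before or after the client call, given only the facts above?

3

Forced before the client call: the budget sync, the kickoff, and the onboarding.
That leaves the design review, the post-mortem, and the standup with no forced order relative to the client call — 3.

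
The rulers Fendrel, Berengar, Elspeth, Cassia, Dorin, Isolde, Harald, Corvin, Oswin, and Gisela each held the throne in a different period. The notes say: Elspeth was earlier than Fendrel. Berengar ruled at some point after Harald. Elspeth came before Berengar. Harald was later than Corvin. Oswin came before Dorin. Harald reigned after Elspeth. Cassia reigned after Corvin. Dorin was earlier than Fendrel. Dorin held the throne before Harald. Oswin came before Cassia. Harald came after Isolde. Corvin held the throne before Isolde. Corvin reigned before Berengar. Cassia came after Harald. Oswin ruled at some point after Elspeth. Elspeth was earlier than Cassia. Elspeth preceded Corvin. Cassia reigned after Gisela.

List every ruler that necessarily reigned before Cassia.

Directly stated before Cassia: Corvin, Elspeth, Gisela, Harald, and Oswin.
Dorin reaches Cassia via Dorin → Harald → Cassia.
Isolde reaches Cassia via Isolde → Harald → Cassia.
No chain forces Berengar (or any of the others) ahead of Cassia.

Corvin, Dorin, Elspeth, Gisela, Harald, Isolde, Oswin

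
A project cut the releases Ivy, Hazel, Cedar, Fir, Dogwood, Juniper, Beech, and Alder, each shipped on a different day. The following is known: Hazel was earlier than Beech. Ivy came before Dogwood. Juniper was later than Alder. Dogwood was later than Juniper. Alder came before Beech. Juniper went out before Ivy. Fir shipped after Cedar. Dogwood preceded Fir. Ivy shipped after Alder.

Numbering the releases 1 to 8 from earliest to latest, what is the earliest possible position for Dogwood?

Alder, Ivy, and Juniper must all come before Dogwood — 3 forced predecessors.
Nothing else is forced ahead of Dogwood, so its earliest slot is position 3 + 1 = 4.

4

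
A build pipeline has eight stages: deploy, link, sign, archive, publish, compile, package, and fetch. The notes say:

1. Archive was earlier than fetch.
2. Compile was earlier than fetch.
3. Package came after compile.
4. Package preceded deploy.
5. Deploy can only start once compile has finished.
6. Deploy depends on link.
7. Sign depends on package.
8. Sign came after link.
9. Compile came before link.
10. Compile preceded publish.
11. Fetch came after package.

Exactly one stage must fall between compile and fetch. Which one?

Tracing the constraints gives compile → package → fetch, so package sits after compile and before fetch.
No other stage is forced both after compile and before fetch.

package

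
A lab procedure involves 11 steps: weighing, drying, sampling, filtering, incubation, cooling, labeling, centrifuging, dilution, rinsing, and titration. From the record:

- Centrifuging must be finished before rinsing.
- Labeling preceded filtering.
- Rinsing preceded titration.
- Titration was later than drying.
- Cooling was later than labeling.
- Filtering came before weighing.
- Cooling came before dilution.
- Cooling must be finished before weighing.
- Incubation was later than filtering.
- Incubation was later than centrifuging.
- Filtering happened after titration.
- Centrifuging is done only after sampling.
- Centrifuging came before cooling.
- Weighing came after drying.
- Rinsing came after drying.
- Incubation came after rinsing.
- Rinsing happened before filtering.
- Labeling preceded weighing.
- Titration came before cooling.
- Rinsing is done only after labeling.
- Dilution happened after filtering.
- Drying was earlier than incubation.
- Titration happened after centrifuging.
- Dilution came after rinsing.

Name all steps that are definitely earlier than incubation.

centrifuging, drying, filtering, labeling, rinsing, sampling, titration

Directly stated before incubation: centrifuging, drying, filtering, and rinsing.
Labeling reaches incubation via labeling → rinsing → incubation.
Sampling reaches incubation via sampling → centrifuging → incubation.
Titration reaches incubation via titration → filtering → incubation.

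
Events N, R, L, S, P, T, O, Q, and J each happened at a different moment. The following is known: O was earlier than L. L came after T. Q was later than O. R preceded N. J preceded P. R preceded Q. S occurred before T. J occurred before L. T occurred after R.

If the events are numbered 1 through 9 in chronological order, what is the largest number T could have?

8

T must come before L — 1 event forced after it.
Everything else can be placed before T in some valid order, so T can sit as late as position 9 − 1 = 8.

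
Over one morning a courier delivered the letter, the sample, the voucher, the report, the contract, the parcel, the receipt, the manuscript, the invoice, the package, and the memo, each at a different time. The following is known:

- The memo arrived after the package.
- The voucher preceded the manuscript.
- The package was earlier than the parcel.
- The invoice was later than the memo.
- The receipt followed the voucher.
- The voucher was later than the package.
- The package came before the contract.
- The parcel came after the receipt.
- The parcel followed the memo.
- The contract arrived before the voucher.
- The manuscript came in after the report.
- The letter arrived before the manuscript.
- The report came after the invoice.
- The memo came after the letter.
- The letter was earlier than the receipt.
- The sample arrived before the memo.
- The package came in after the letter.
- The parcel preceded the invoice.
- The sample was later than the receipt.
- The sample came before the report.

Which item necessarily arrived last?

Every other item has a chain of constraints placing it before the manuscript, so the manuscript is last.

the manuscript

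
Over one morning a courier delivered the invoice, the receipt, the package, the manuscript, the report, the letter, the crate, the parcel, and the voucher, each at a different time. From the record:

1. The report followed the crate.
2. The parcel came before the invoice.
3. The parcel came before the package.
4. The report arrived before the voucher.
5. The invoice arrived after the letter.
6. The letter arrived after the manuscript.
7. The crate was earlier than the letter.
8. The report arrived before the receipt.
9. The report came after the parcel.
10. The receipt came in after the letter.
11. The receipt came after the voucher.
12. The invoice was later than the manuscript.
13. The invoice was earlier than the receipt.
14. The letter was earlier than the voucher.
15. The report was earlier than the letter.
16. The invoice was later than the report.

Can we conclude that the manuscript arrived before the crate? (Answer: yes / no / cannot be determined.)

No chain of stated constraints runs from the manuscript to the crate, and none runs from the crate to the manuscript either.
So the relative order of the manuscript and the crate is not fixed by the given facts.

cannot be determined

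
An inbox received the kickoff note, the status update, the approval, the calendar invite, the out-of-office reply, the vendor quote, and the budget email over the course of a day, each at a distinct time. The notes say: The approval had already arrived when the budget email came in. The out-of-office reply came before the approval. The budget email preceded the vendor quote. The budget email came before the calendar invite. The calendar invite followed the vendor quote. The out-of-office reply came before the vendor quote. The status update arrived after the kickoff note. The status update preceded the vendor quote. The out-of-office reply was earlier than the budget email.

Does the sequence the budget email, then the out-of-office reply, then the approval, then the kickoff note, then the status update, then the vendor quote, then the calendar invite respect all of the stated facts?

no

The constraints require the out-of-office reply before the budget email, but in the proposed sequence the budget email appears ahead of the out-of-office reply. That one violation is enough.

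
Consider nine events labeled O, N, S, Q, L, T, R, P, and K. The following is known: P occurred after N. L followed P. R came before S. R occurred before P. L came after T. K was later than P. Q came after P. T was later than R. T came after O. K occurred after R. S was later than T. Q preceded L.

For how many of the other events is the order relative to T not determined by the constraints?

4

Forced before T: O and R; forced after T: L and S.
That leaves K, N, P, and Q with no forced order relative to T — 4.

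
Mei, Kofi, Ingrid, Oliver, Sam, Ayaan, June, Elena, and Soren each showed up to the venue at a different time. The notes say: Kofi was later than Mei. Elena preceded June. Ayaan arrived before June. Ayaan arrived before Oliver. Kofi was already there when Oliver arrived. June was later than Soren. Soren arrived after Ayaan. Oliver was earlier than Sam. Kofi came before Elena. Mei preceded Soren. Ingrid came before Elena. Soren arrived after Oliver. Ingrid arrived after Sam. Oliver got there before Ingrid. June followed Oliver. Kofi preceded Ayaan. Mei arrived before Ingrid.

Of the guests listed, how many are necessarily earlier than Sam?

4

Directly stated before Sam: Oliver.
Ayaan reaches Sam via Ayaan → Oliver → Sam.
Kofi reaches Sam via Kofi → Oliver → Sam.
Mei reaches Sam via Mei → Kofi → Oliver → Sam.
That's Ayaan, Kofi, Mei, and Oliver — 4 in all.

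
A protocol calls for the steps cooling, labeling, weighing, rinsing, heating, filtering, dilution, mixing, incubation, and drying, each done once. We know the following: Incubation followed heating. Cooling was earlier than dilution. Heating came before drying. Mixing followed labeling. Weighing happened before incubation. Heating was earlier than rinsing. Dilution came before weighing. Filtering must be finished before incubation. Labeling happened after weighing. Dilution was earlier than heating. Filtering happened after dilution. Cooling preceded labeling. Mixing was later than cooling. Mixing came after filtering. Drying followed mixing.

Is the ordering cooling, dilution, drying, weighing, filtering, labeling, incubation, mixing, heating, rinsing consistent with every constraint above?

no

The constraints require heating before drying, but in the proposed sequence drying appears ahead of heating. That one violation is enough.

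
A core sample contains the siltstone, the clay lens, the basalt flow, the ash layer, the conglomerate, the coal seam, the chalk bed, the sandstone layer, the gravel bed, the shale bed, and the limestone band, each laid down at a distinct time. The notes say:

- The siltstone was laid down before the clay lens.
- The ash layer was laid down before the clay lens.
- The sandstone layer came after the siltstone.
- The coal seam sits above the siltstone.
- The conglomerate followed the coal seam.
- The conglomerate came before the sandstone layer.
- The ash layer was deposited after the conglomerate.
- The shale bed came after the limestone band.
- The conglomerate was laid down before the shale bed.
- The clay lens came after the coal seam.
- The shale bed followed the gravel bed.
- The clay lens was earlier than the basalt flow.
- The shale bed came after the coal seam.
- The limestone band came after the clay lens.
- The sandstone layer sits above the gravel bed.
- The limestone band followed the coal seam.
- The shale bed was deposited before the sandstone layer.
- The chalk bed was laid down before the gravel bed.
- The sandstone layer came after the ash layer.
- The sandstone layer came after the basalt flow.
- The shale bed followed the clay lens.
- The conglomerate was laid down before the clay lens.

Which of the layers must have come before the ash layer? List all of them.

Directly stated before the ash layer: the conglomerate.
The coal seam reaches the ash layer via the coal seam → the conglomerate → the ash layer.
The siltstone reaches the ash layer via the siltstone → the coal seam → the conglomerate → the ash layer.
No chain forces the sandstone layer (or any of the others) ahead of the ash layer.

the coal seam, the conglomerate, the siltstone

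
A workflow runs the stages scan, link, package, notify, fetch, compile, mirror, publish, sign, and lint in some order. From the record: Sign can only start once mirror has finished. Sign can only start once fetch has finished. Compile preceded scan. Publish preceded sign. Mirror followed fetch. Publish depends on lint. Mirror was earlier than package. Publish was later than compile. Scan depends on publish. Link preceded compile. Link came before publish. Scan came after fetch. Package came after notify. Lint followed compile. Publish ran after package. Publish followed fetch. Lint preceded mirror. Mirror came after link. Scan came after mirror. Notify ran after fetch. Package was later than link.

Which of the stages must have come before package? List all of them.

Directly stated before package: link, mirror, and notify.
Compile reaches package via compile → lint → mirror → package.
Fetch reaches package via fetch → mirror → package.
Lint reaches package via lint → mirror → package.

compile, fetch, link, lint, mirror, notify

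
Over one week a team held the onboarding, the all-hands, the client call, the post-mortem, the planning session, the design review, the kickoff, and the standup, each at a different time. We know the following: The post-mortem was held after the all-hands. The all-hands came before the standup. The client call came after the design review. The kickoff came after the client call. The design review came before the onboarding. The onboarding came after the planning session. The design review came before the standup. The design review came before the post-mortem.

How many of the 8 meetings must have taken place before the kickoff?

Directly stated before the kickoff: the client call.
The design review reaches the kickoff via the design review → the client call → the kickoff.
No chain forces the all-hands (or any of the others) ahead of the kickoff.
That's the client call and the design review — 2 in all.

2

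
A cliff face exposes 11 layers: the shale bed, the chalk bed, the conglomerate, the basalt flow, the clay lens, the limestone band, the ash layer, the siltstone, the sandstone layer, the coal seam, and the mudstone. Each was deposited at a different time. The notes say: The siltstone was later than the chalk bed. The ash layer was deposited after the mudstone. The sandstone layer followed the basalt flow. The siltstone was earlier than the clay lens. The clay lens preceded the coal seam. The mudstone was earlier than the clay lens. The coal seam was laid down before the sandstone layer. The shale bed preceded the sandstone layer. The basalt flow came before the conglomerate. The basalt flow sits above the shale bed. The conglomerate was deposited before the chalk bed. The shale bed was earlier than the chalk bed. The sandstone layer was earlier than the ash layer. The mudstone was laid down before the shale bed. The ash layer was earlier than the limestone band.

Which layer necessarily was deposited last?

the limestone band

Every other layer has a chain of constraints placing it before the limestone band, so the limestone band is last.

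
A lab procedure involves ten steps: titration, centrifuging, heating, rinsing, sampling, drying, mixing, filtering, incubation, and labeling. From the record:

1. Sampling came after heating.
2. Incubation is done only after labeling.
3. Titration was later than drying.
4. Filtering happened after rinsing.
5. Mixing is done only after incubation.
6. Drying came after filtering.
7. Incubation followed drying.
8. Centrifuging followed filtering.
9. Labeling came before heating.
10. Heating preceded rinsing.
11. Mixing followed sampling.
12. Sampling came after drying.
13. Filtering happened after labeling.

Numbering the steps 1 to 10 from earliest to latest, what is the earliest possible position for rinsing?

3

Heating and labeling must both come before rinsing — 2 forced predecessors.
Nothing else is forced ahead of rinsing, so its earliest slot is position 2 + 1 = 3.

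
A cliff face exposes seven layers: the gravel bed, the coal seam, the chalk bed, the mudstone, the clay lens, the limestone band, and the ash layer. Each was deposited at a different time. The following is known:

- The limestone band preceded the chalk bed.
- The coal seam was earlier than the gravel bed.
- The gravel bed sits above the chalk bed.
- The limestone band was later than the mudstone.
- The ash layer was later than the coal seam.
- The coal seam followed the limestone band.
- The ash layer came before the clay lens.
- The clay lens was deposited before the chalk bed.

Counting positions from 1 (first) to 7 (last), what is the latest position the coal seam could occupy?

3

The coal seam must come before the ash layer, the chalk bed, the clay lens, and the gravel bed — 4 layers forced after it.
Everything else can be placed before the coal seam in some valid order, so the coal seam can sit as late as position 7 − 4 = 3.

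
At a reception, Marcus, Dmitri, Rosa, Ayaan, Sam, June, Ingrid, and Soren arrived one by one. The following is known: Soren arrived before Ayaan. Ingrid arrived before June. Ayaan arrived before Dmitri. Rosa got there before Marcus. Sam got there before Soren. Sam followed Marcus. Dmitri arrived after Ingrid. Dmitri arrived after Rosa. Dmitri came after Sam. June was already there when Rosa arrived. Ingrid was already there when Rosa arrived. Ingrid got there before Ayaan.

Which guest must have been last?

Dmitri

Every other guest has a chain of constraints placing them before Dmitri, so Dmitri is last.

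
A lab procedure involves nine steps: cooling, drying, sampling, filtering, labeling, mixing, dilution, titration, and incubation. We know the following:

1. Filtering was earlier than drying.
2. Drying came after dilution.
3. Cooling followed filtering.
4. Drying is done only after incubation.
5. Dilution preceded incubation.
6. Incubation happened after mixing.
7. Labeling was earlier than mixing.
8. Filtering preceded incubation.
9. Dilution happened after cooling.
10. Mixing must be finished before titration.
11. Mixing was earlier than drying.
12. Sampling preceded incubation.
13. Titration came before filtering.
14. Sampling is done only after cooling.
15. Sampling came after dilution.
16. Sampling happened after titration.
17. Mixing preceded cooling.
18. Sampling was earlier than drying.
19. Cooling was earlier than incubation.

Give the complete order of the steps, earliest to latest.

The constraints fix every adjacent pair, so only one ordering works:
labeling → mixing → titration → filtering → cooling → dilution → sampling → incubation → drying.

labeling, mixing, titration, filtering, cooling, dilution, sampling, incubation, drying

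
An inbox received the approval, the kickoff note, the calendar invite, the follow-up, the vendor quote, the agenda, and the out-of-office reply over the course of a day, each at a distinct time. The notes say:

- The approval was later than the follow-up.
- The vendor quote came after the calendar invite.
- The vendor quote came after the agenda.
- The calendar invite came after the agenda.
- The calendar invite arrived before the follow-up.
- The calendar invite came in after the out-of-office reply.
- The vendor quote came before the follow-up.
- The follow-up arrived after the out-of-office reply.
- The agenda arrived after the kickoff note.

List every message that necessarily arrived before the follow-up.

the agenda, the calendar invite, the kickoff note, the out-of-office reply, the vendor quote

Directly stated before the follow-up: the calendar invite, the out-of-office reply, and the vendor quote.
The agenda reaches the follow-up via the agenda → the vendor quote → the follow-up.
The kickoff note reaches the follow-up via the kickoff note → the agenda → the vendor quote → the follow-up.
No chain forces the approval ahead of the follow-up.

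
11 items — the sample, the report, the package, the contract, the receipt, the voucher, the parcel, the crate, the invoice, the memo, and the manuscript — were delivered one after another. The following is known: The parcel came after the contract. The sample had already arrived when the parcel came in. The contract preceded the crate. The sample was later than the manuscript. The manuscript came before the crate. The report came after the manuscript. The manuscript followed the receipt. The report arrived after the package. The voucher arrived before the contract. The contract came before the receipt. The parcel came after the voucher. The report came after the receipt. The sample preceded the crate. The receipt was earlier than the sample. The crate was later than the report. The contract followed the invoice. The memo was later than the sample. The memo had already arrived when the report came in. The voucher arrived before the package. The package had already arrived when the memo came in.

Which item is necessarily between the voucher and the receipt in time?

the contract

Tracing the constraints gives the voucher → the contract → the receipt, so the contract sits after the voucher and before the receipt.
No other item is forced both after the voucher and before the receipt.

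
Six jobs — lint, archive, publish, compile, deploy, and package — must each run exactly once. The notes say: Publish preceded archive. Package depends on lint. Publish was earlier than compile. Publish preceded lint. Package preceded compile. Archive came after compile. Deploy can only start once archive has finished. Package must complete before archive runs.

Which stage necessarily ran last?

Every other stage has a chain of constraints placing it before deploy, so deploy is last.

deploy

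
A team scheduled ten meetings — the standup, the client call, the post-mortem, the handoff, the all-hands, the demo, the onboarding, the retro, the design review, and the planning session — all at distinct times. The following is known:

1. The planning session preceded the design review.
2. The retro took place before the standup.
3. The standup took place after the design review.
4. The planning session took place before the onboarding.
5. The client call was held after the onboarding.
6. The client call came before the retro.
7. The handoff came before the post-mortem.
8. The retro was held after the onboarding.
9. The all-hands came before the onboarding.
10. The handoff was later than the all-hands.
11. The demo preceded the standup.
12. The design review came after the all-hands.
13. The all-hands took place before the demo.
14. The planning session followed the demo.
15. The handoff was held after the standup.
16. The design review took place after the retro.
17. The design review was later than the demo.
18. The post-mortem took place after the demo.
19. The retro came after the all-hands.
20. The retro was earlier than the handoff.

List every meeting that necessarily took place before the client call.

the all-hands, the demo, the onboarding, the planning session

Directly stated before the client call: the onboarding.
The all-hands reaches the client call via the all-hands → the onboarding → the client call.
The demo reaches the client call via the demo → the planning session → the onboarding → the client call.
The planning session reaches the client call via the planning session → the onboarding → the client call.
No chain forces the post-mortem (or any of the others) ahead of the client call.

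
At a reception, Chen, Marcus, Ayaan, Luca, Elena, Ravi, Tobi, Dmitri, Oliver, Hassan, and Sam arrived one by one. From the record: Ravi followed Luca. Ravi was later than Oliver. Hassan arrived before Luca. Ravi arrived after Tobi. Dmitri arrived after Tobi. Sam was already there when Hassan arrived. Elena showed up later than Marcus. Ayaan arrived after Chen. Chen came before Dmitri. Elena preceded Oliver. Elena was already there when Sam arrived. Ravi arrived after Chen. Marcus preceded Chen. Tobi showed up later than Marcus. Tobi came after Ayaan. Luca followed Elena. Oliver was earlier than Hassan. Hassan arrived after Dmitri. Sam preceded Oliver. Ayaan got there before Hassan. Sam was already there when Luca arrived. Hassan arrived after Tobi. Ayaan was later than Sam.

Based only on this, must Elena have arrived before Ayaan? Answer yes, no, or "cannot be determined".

Chain the constraints: Elena → Sam → Ayaan. Each link is directly stated, so Elena comes before Ayaan.

yes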